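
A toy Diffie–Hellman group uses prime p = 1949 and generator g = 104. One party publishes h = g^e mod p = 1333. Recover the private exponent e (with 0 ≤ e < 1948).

123

Baby-step giant-step with m = ceil(sqrt(1948)) = 45.
Baby table (104^j mod 1949 for j=0..44):
  0:1  1:104  2:1071  3:291  4:1029  5:1770  6:874  7:1242
  8:534  9:964  10:857  11:1423  12:1817  13:1864  14:905  15:568
  16:602  17:240  18:1572  19:1721  20:1625  21:1386  22:1867  23:1217
  24:1832  25:1475  26:1378  27:1035  28:445  29:1453  30:1039  31:861
  32:1839  33:254  34:1079  35:1123  36:1801  37:200  38:1310  39:1759
  40:1679  41:1155  42:1231  43:1339  44:877
Giant step factor: 104^(-45) ≡ 1574 (mod 1949).
Scan 1333·1574^i mod 1949 for i = 0, 1, …:
  i=0: 1333   i=1: 1018   i=2: 254
Match at i=2, j=33: e = 2·45 + 33 = 123.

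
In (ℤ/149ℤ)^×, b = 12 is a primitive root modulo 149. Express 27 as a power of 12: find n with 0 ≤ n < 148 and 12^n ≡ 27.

Baby-step giant-step with m = ceil(sqrt(148)) = 13.
Baby table (12^j mod 149 for j=0..12):
  0:1  1:12  2:144  3:89  4:25  5:2  6:24  7:139
  8:29  9:50  10:4  11:48  12:129
Giant step factor: 12^(-13) ≡ 18 (mod 149).
Scan 27·18^i mod 149 for i = 0, 1, …:
  i=0: 27   i=1: 39   i=2: 106   i=3: 120
  i=4: 74   i=5: 140   i=6: 136   i=7: 64
  i=8: 109   i=9: 25
Match at i=9, j=4: n = 9·13 + 4 = 121.

121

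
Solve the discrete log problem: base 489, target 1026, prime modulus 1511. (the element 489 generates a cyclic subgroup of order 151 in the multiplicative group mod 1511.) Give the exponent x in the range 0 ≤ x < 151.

47

Baby-step giant-step with m = ceil(sqrt(151)) = 13.
Baby table (489^j mod 1511 for j=0..12):
  0:1  1:489  2:383  3:1434  4:122  5:729  6:1396  7:1183
  8:1285  9:1300  10:1080  11:781  12:1137
Giant step factor: 489^(-13) ≡ 989 (mod 1511).
Scan 1026·989^i mod 1511 for i = 0, 1, …:
  i=0: 1026   i=1: 833   i=2: 342   i=3: 1285
Match at i=3, j=8: x = 3·13 + 8 = 47.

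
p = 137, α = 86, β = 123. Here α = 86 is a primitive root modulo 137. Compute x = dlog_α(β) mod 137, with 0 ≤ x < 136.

24

Baby-step giant-step with m = ceil(sqrt(136)) = 12.
Baby table (86^j mod 137 for j=0..11):
  0:1  1:86  2:135  3:102  4:4  5:70  6:129  7:134
  8:16  9:6  10:105  11:125
Giant step factor: 86^(-12) ≡ 15 (mod 137).
Scan 123·15^i mod 137 for i = 0, 1, …:
  i=0: 123   i=1: 64   i=2: 1
Match at i=2, j=0: x = 2·12 + 0 = 24.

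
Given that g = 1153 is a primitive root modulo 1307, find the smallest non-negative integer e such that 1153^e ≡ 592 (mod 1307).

Baby-step giant-step with m = ceil(sqrt(1306)) = 37.
Baby table (1153^j mod 1307 for j=0..36):
  0:1  1:1153  2:190  3:801  4:811  5:578  6:1171  7:32
  8:300  9:852  10:799  11:1119  12:198  13:876  14:1024  15:451
  16:1124  17:735  18:519  19:1108  20:585  21:93  22:55  23:679
  24:1301  25:924  26:167  27:422  28:362  29:453  30:816  31:1115
  32:814  33:116  34:434  35:1128  36:119
Giant step factor: 1153^(-37) ≡ 140 (mod 1307).
Scan 592·140^i mod 1307 for i = 0, 1, …:
  i=0: 592   i=1: 539   i=2: 961   i=3: 1226
  i=4: 423   i=5: 405   i=6: 499   i=7: 589
  i=8: 119
Match at i=8, j=36: e = 8·37 + 36 = 332.

332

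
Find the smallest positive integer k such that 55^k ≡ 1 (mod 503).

502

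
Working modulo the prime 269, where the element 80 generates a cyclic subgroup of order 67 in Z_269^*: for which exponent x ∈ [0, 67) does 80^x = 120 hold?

Successive powers of 80 modulo 269:
  80^0=1  80^1=80  80^2=213  80^3=93  80^4=177  80^5=172
  80^6=41  80^7=52  80^8=125  80^9=47  80^10=263  80^11=58
  80^12=67  80^13=249  80^14=14  80^15=44  80^16=23  80^17=226
  80^18=57  80^19=256  80^20=36  80^21=190  80^22=136  80^23=120
So 80^23 ≡ 120 (mod 269), giving x = 23.

23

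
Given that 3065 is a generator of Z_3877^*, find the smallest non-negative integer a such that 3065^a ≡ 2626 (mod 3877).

Baby-step giant-step with m = ceil(sqrt(3876)) = 63.
Baby table (3065^j mod 3877 for j=0..62):
  0:1  1:3065  2:254  3:3110  4:2484  5:2909  6:2862  7:2256
  8:1949  9:3105  10:2667  11:1639  12:2820  13:1467  14:2912  15:426
  16:3018  17:3525  18:2803  19:3640  20:2471  21:1834  22:3437  23:596
  24:673  25:181  26:354  27:3327  28:745  29:3749  30:3134  31:2381
  32:1251  33:3839  34:3717  35:1979  36:2007  37:2533  38:1891  39:3677
  40:3443  41:3478  42:2197  43:3333  44:3627  45:1396  46:2409  47:1777
  48:3197  49:1626  50:1745  51:2042  52:1252  53:3027  54:94  55:1212
  56:614  57:1565  58:876  59:2056  60:1515  61:2706  62:987
Giant step factor: 3065^(-63) ≡ 2875 (mod 3877).
Scan 2626·2875^i mod 3877 for i = 0, 1, …:
  i=0: 2626   i=1: 1231   i=2: 3301   i=3: 3356
  i=4: 2524   i=5: 2633   i=6: 1971   i=7: 2328
  i=8: 1298   i=9: 2076     …   i=30: 2260
  i=31: 3525
Match at i=31, j=17: a = 31·63 + 17 = 1970.

1970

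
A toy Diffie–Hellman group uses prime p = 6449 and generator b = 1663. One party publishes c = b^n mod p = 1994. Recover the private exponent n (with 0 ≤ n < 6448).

Baby-step giant-step with m = ceil(sqrt(6448)) = 81.
Baby table (1663^j mod 6449 for j=0..80):
  0:1  1:1663  2:5397  3:4652  4:3925  5:887  6:4709  7:1981
  8:5413  9:5464  10:6440  11:4380  12:3019  13:3275  14:3369  15:4915
  16:2762  17:1518  18:2875  19:2416  20:81  21:5723  22:5074  23:2770
  24:1924  25:908  26:938  27:5685  28:6370  29:4052  30:5720  31:85
  32:5926  33:866  34:2031  35:4726  36:4456  37:427  38:711  39:2226
  40:112  41:5684  42:4707  43:5104  44:1068  45:2609  46:5039  47:2606
  48:50  49:5762  50:5441  51:436  52:2780  53:5656  54:3286  55:2315
  56:6241  57:2342  58:5999  59:6183  60:2623  61:2525  62:776  63:688
  64:2671  65:4961  66:1872  67:4718  68:4050  69:2394  70:2189  71:3071
  72:5914  73:257  74:1757  75:494  76:2499  77:2681  78:2244  79:4250
  80:6095
Giant step factor: 1663^(-81) ≡ 4297 (mod 6449).
Scan 1994·4297^i mod 6449 for i = 0, 1, …:
  i=0: 1994   i=1: 3946   i=2: 1541   i=3: 5003
  i=4: 3374   i=5: 726   i=6: 4755   i=7: 1803
  i=8: 2242   i=9: 5517     …   i=44: 3305
  i=45: 887
Match at i=45, j=5: n = 45·81 + 5 = 3650.

3650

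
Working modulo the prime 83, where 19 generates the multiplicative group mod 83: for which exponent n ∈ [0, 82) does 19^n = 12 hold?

26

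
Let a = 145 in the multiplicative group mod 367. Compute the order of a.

61

The order of 145 must divide p − 1 = 366 = 2 · 3 · 61.
Divisors: 1, 2, 3, 6, 61, 122, 183, 366.
Check each in increasing order: 145^1 ≡ 145;  145^2 ≡ 106;  145^3 ≡ 323;  145^6 ≡ 101;  145^61 ≡ 1.
Smallest exponent giving 1 is 61.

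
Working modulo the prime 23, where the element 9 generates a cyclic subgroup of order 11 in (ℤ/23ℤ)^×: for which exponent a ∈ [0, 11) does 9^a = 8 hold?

5

Successive powers of 9 modulo 23:
  9^0=1  9^1=9  9^2=12  9^3=16  9^4=6  9^5=8
So 9^5 ≡ 8 (mod 23), giving a = 5.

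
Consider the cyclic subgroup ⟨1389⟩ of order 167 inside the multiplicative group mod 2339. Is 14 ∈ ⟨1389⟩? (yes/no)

no

14 ∈ ⟨1389⟩ iff 14^167 ≡ 1 (mod 2339), since |⟨1389⟩| = 167.
14^167 mod 2339 = 357.
Since 357 ≠ 1, 14 does not lie in the subgroup.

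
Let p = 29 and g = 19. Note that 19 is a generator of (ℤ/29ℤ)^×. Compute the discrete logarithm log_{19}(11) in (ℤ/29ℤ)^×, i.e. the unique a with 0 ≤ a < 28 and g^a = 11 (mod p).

Successive powers of 19 modulo 29:
  19^0=1  19^1=19  19^2=13  19^3=15  19^4=24  19^5=21
  19^6=22  19^7=12  19^8=25  19^9=11
So 19^9 ≡ 11 (mod 29), giving a = 9.

9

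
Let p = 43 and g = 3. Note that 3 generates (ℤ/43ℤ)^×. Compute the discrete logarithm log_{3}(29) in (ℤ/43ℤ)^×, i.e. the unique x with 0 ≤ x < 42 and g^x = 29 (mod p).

Baby-step giant-step with m = ceil(sqrt(42)) = 7.
Baby table (3^j mod 43 for j=0..6):
  0:1  1:3  2:9  3:27  4:38  5:28  6:41
Giant step factor: 3^(-7) ≡ 7 (mod 43).
Scan 29·7^i mod 43 for i = 0, 1, …:
  i=0: 29   i=1: 31   i=2: 2   i=3: 14
  i=4: 12   i=5: 41
Match at i=5, j=6: x = 5·7 + 6 = 41.

41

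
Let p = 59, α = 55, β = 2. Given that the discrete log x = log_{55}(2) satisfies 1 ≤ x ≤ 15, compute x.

Compute 55^1 mod 59 = 55, then multiply by 55 repeatedly:
  55^1=55  55^2=16  55^3=54  55^4=20  55^5=38
  55^6=25  55^7=18  55^8=46  55^9=52  55^10=28
  55^11=6  55^12=35  55^13=37  55^14=29  55^15=2
Found 2 at exponent 15.

15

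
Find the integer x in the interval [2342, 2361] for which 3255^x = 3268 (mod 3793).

Compute 3255^2342 mod 3793 = 2550, then multiply by 3255 repeatedly:
  3255^2342=2550  3255^2343=1166  3255^2344=2330  3255^2345=1943  3255^2346=1534
  3255^2347=1582  3255^2348=2309  3255^2349=1862  3255^2350=3389  3255^2351=1151
  3255^2352=2814  3255^2353=3268
Found 3268 at exponent 2353.

2353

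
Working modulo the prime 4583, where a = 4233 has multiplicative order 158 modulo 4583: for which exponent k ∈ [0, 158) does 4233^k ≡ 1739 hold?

126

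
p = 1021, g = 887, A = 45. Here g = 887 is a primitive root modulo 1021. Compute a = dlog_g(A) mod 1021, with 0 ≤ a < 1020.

Baby-step giant-step with m = ceil(sqrt(1020)) = 32.
Baby table (887^j mod 1021 for j=0..31):
  0:1  1:887  2:599  3:393  4:430  5:577  6:278  7:525
  8:99  9:7  10:83  11:109  12:709  13:968  14:976  15:925
  16:612  17:693  18:49  19:581  20:763  21:879  22:650  23:706
  24:349  25:200  26:767  27:343  28:1004  29:236  30:27  31:466
Giant step factor: 887^(-32) ≡ 570 (mod 1021).
Scan 45·570^i mod 1021 for i = 0, 1, …:
  i=0: 45   i=1: 125   i=2: 801   i=3: 183
  i=4: 168   i=5: 807   i=6: 540   i=7: 479
  i=8: 423   i=9: 154     …   i=15: 827
  i=16: 709
Match at i=16, j=12: a = 16·32 + 12 = 524.

524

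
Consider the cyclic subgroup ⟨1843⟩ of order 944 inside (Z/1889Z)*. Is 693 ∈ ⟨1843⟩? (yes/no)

693 ∈ ⟨1843⟩ iff 693^944 ≡ 1 (mod 1889), since |⟨1843⟩| = 944.
693^944 mod 1889 = 1.
Since 1 = 1, 693 lies in the subgroup.

yes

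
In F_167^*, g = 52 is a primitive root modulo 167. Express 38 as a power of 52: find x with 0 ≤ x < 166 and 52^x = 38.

162

Baby-step giant-step with m = ceil(sqrt(166)) = 13.
Baby table (52^j mod 167 for j=0..12):
  0:1  1:52  2:32  3:161  4:22  5:142  6:36  7:35
  8:150  9:118  10:124  11:102  12:127
Giant step factor: 52^(-13) ≡ 156 (mod 167).
Scan 38·156^i mod 167 for i = 0, 1, …:
  i=0: 38   i=1: 83   i=2: 89   i=3: 23
  i=4: 81   i=5: 111   i=6: 115   i=7: 71
  i=8: 54   i=9: 74   i=10: 21   i=11: 103
  i=12: 36
Match at i=12, j=6: x = 12·13 + 6 = 162.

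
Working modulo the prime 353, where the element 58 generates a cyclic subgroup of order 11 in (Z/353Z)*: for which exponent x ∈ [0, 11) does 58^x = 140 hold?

Successive powers of 58 modulo 353:
  58^0=1  58^1=58  58^2=187  58^3=256  58^4=22  58^5=217
  58^6=231  58^7=337  58^8=131  58^9=185  58^10=140
So 58^10 ≡ 140 (mod 353), giving x = 10.

10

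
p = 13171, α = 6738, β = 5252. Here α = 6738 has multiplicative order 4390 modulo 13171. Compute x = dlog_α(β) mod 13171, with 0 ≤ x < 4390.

1994

Baby-step giant-step with m = ceil(sqrt(4390)) = 67.
Baby table (6738^j mod 13171 for j=0..66):
  0:1  1:6738  2:207  3:11811  4:3336  5:8242  6:5660  7:7035
  8:12572  9:7435  10:7717  11:11209  12:3728  13:2167  14:7778  15:755
  16:3184  17:11404  18:538  19:3019  20:5998  21:5896  22:3512  23:8740
  24:2579  25:4753  26:7013  27:9217  28:2881  29:11295  30:3672  31:6798
  32:9357  33:11060  34:762  35:10837  36:12853  37:4189  38:29  39:11008
  40:6003  41:73  42:4547  43:1940  44:6088  45:6450  46:8971  47:4879
  48:13057  49:8957  50:2744  51:10159  52:1655  53:8724  54:139  55:1441
  56:2431  57:8525  58:2719  59:12932  60:9651  61:3211  62:8936  63:6127
  64:5812  65:3873  66:4523
Giant step factor: 6738^(-67) ≡ 8967 (mod 13171).
Scan 5252·8967^i mod 13171 for i = 0, 1, …:
  i=0: 5252   i=1: 8359   i=2: 12163   i=3: 9741
  i=4: 10646   i=5: 12445   i=6: 9603   i=7: 11274
  i=8: 6533   i=9: 9974     …   i=28: 4437
  i=29: 10159
Match at i=29, j=51: x = 29·67 + 51 = 1994.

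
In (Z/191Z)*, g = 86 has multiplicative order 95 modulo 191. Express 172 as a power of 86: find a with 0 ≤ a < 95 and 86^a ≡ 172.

53

Baby-step giant-step with m = ceil(sqrt(95)) = 10.
Baby table (86^j mod 191 for j=0..9):
  0:1  1:86  2:138  3:26  4:135  5:150  6:103  7:72
  8:80  9:4
Giant step factor: 86^(-10) ≡ 5 (mod 191).
Scan 172·5^i mod 191 for i = 0, 1, …:
  i=0: 172   i=1: 96   i=2: 98   i=3: 108
  i=4: 158   i=5: 26
Match at i=5, j=3: a = 5·10 + 3 = 53.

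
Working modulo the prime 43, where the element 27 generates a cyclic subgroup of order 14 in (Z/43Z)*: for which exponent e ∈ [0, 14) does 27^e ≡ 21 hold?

12

Successive powers of 27 modulo 43:
  27^0=1  27^1=27  27^2=41  27^3=32  27^4=4  27^5=22
  27^6=35  27^7=42  27^8=16  27^9=2  27^10=11  27^11=39
  27^12=21
So 27^12 ≡ 21 (mod 43), giving e = 12.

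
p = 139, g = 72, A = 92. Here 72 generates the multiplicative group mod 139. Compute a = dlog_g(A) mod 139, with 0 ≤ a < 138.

Baby-step giant-step with m = ceil(sqrt(138)) = 12.
Baby table (72^j mod 139 for j=0..11):
  0:1  1:72  2:41  3:33  4:13  5:102  6:116  7:12
  8:30  9:75  10:118  11:17
Giant step factor: 72^(-12) ≡ 36 (mod 139).
Scan 92·36^i mod 139 for i = 0, 1, …:
  i=0: 92   i=1: 115   i=2: 109   i=3: 32
  i=4: 40   i=5: 50   i=6: 132   i=7: 26
  i=8: 102
Match at i=8, j=5: a = 8·12 + 5 = 101.

101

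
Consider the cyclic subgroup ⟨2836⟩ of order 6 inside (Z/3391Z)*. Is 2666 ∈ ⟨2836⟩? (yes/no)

2666 ∈ ⟨2836⟩ iff 2666^6 ≡ 1 (mod 3391), since |⟨2836⟩| = 6.
2666^6 mod 3391 = 1218.
Since 1218 ≠ 1, 2666 does not lie in the subgroup.

no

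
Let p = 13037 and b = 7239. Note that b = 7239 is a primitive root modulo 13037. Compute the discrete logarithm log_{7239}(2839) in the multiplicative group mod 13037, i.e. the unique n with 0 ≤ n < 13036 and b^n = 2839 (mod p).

7076

Baby-step giant-step with m = ceil(sqrt(13036)) = 115.
Baby table (7239^j mod 13037 for j=0..114):
  0:1  1:7239  2:7418  3:12536  4:10584  5:12164  6:3298  7:3475
  8:7152  9:3401  10:5983  11:2023  12:3946  13:1027  14:3363  15:4678
  16:6953  17:9947  18:2982  19:10463  20:9724  21:5273  22:11948  23:4114
  24:4738  25:11072  26:11769  27:12033  28:6690  29:9492  30:7598  31:11856
  32:3013  33:206  34:5016  35:2779  36:1090  37:3125  38:2680  39:1464
  40:11852  41:131  42:9645  43:7020  44:12591  45:4582  46:2970  47:1817
  48:11967  49:11285  50:2273  51:1553  52:4273  53:8483  54:4167  55:10332
  56:79  57:11290  58:12394  59:12569  60:1768  61:9255  62:12839  63:748
  64:4417  65:7939  66:3325  67:3373  68:11883  69:2911  70:4937  71:4526
  72:1733  73:3593  74:912  75:5246  76:12050  77:12420  78:5228  79:12118
  80:9266  81:1209  82:4124  83:11943  84:7030  85:6759  86:540  87:10997
  88:3361  89:3237  90:5154  91:10949  92:7888  93:12209  94:3128  95:11360
  96:10681  97:10349  98:5809  99:7026  100:3877  101:9979  102:13001  103:136
  104:6729  105:4999  106:10086  107:5354  108:11642  109:5270  110:3268  111:7934
  112:6241  113:5394  114:1351
Giant step factor: 7239^(-115) ≡ 9569 (mod 13037).
Scan 2839·9569^i mod 13037 for i = 0, 1, …:
  i=0: 2839   i=1: 10320   i=2: 9842   i=3: 11847
  i=4: 7228   i=5: 3447   i=6: 733   i=7: 171
  i=8: 6674   i=9: 8280     …   i=60: 6279
  i=61: 9255
Match at i=61, j=61: n = 61·115 + 61 = 7076.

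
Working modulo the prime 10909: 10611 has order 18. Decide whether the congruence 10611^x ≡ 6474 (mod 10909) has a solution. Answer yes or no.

yes

⟨10611⟩ has order 18; its elements mod 10909 are {1, 298, 1532, 1589, 1641, 1642, 1887, 4435, 4942, 5967, 6474, 9022, 9267, 9268, 9320, 9377, 10611, 10908}.
6474 is in this set.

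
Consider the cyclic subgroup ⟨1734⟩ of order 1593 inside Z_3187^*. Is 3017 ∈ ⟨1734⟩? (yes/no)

3017 ∈ ⟨1734⟩ iff 3017^1593 ≡ 1 (mod 3187), since |⟨1734⟩| = 1593.
3017^1593 mod 3187 = 3186.
Since 3186 ≠ 1, 3017 does not lie in the subgroup.

no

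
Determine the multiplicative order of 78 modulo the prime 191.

95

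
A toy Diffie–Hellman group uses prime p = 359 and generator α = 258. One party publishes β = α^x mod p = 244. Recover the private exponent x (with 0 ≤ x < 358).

Baby-step giant-step with m = ceil(sqrt(358)) = 19.
Baby table (258^j mod 359 for j=0..18):
  0:1  1:258  2:149  3:29  4:302  5:13  6:123  7:142
  8:18  9:336  10:169  11:163  12:51  13:234  14:60  15:43
  16:324  17:304  18:170
Giant step factor: 258^(-19) ≡ 249 (mod 359).
Scan 244·249^i mod 359 for i = 0, 1, …:
  i=0: 244   i=1: 85   i=2: 343   i=3: 324
Match at i=3, j=16: x = 3·19 + 16 = 73.

73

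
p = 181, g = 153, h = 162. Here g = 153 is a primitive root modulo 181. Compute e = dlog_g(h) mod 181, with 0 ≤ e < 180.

135

Baby-step giant-step with m = ceil(sqrt(180)) = 14.
Baby table (153^j mod 181 for j=0..13):
  0:1  1:153  2:60  3:130  4:161  5:17  6:67  7:115
  8:38  9:22  10:108  11:53  12:145  13:103
Giant step factor: 153^(-14) ≡ 166 (mod 181).
Scan 162·166^i mod 181 for i = 0, 1, …:
  i=0: 162   i=1: 104   i=2: 69   i=3: 51
  i=4: 140   i=5: 72   i=6: 6   i=7: 91
  i=8: 83   i=9: 22
Match at i=9, j=9: e = 9·14 + 9 = 135.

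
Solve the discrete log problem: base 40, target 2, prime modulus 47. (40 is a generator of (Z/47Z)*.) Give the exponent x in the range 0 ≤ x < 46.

2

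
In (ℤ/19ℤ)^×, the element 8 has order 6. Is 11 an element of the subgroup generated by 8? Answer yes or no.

⟨8⟩ has order 6; its elements mod 19 are {1, 7, 8, 11, 12, 18}.
11 is in this set.

yes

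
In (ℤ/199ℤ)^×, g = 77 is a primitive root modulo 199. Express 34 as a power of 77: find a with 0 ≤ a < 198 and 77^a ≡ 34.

97

Baby-step giant-step with m = ceil(sqrt(198)) = 15.
Baby table (77^j mod 199 for j=0..14):
  0:1  1:77  2:158  3:27  4:89  5:87  6:132  7:15
  8:160  9:181  10:7  11:141  12:111  13:189  14:26
Giant step factor: 77^(-15) ≡ 83 (mod 199).
Scan 34·83^i mod 199 for i = 0, 1, …:
  i=0: 34   i=1: 36   i=2: 3   i=3: 50
  i=4: 170   i=5: 180   i=6: 15
Match at i=6, j=7: a = 6·15 + 7 = 97.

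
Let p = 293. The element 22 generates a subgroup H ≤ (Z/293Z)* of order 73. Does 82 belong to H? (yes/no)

yes

82 ∈ ⟨22⟩ iff 82^73 ≡ 1 (mod 293), since |⟨22⟩| = 73.
82^73 mod 293 = 1.
Since 1 = 1, 82 lies in the subgroup.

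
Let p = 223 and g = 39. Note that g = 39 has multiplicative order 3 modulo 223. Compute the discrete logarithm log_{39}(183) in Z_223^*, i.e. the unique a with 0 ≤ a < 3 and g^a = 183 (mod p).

2

Successive powers of 39 modulo 223:
  39^0=1  39^1=39  39^2=183
So 39^2 ≡ 183 (mod 223), giving a = 2.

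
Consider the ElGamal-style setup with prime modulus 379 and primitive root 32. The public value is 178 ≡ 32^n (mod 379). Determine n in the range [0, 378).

Baby-step giant-step with m = ceil(sqrt(378)) = 20.
Baby table (32^j mod 379 for j=0..19):
  0:1  1:32  2:266  3:174  4:262  5:46  6:335  7:108
  8:45  9:303  10:221  11:250  12:41  13:175  14:294  15:312
  16:130  17:370  18:91  19:259
Giant step factor: 32^(-20) ≡ 144 (mod 379).
Scan 178·144^i mod 379 for i = 0, 1, …:
  i=0: 178   i=1: 239   i=2: 306   i=3: 100
  i=4: 377   i=5: 91
Match at i=5, j=18: n = 5·20 + 18 = 118.

118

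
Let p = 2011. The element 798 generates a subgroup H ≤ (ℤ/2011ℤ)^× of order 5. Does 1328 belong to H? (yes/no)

yes

⟨798⟩ has order 5; its elements mod 2011 are {1, 798, 1328, 1948, 1958}.
1328 is in this set.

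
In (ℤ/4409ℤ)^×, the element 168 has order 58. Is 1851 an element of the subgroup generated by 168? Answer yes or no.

1851 ∈ ⟨168⟩ iff 1851^58 ≡ 1 (mod 4409), since |⟨168⟩| = 58.
1851^58 mod 4409 = 1.
Since 1 = 1, 1851 lies in the subgroup.

yes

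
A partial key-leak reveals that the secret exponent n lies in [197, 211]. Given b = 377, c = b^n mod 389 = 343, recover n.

Compute 377^197 mod 389 = 172, then multiply by 377 repeatedly:
  377^197=172  377^198=270  377^199=261  377^200=369  377^201=240
  377^202=232  377^203=328  377^204=343
Found 343 at exponent 204.

204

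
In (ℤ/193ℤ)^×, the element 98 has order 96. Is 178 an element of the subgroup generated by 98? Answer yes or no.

no

178 ∈ ⟨98⟩ iff 178^96 ≡ 1 (mod 193), since |⟨98⟩| = 96.
178^96 mod 193 = 192.
Since 192 ≠ 1, 178 does not lie in the subgroup.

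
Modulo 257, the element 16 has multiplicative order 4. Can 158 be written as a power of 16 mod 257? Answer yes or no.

⟨16⟩ has order 4; its elements mod 257 are {1, 16, 241, 256}.
158 is not in this set.

no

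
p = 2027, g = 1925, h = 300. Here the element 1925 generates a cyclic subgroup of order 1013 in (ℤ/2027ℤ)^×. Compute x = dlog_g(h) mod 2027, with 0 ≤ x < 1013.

Baby-step giant-step with m = ceil(sqrt(1013)) = 32.
Baby table (1925^j mod 2027 for j=0..31):
  0:1  1:1925  2:269  3:940  4:1416  5:1512  6:1855  7:1328
  8:353  9:480  10:1715  11:1419  12:1206  13:635  14:94  15:547
  16:962  17:1199  18:1349  19:238  20:48  21:1185  22:750  23:526
  24:1077  25:1631  26:1879  27:907  28:728  29:743  30:1240  31:1221
Giant step factor: 1925^(-32) ≡ 1377 (mod 2027).
Scan 300·1377^i mod 2027 for i = 0, 1, …:
  i=0: 300   i=1: 1619   i=2: 1690   i=3: 134
  i=4: 61   i=5: 890   i=6: 1222   i=7: 284
  i=8: 1884   i=9: 1735   i=10: 1289   i=11: 1328
Match at i=11, j=7: x = 11·32 + 7 = 359.

359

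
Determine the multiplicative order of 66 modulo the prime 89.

The order of 66 must divide p − 1 = 88 = 2^3 · 11.
Divisors: 1, 2, 4, 8, 11, 22, 44, 88.
Check each in increasing order: 66^1 ≡ 66;  66^2 ≡ 84;  66^4 ≡ 25;  66^8 ≡ 2;  66^11 ≡ 52;  66^22 ≡ 34;  66^44 ≡ 88;  66^88 ≡ 1.
Smallest exponent giving 1 is 88.

88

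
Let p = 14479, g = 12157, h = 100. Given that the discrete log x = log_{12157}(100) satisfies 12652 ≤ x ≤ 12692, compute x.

Compute 12157^12652 mod 14479 = 3363, then multiply by 12157 repeatedly:
  12157^12652=3363  12157^12653=9774  12157^12654=7844  12157^12655=814  12157^12656=6641
  12157^12657=14212  12157^12658=11856  12157^12659=9426  12157^12660=5076  12157^12661=13913
  12157^12662=11142  12157^12663=2249  12157^12664=4741  12157^12665=9917  12157^12666=8815
  12157^12667=4876  12157^12668=506  12157^12669=12346  12157^12670=1008  12157^12671=5022
  12157^12672=8990  12157^12673=3938  12157^12674=6692  12157^12675=11622  12157^12676=2572
  12157^12677=7643  12157^12678=4208  12157^12679=2349  12157^12680=4205  12157^12681=9315
  12157^12682=2196  12157^12683=11975  12157^12684=8209  12157^12685=7545  12157^12686=100
Found 100 at exponent 12686.

12686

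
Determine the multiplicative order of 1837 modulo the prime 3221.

The order of 1837 must divide p − 1 = 3220 = 2^2 · 5 · 7 · 23.
Divisors: 1, 2, 4, 5, 7, 10, 14, 20, 23, 28, 35, 46, 70, 92, 115, 140, 161, 230, 322, 460, 644, 805, 1610, 3220.
Check each in increasing order: 1837^1 ≡ 1837;  1837^2 ≡ 2182;  1837^4 ≡ 486;  1837^5 ≡ 565;  1837^7 ≡ 2408;  1837^10 ≡ 346;  1837^14 ≡ 664;  1837^20 ≡ 539;  1837^23 ≡ 3055;  1837^28 ≡ 2840;  1837^35 ≡ 537;  1837^46 ≡ 1788;  1837^70 ≡ 1700;  1837^92 ≡ 1712;  1837^115 ≡ 2477;  1837^140 ≡ 763;  1837^161 ≡ 1.
Smallest exponent giving 1 is 161.

161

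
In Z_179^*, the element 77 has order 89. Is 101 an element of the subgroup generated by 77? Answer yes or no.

yes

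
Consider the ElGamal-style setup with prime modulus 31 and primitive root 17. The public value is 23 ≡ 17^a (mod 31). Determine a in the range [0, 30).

21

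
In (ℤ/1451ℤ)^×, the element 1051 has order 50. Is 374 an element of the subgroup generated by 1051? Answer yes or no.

374 ∈ ⟨1051⟩ iff 374^50 ≡ 1 (mod 1451), since |⟨1051⟩| = 50.
374^50 mod 1451 = 535.
Since 535 ≠ 1, 374 does not lie in the subgroup.

no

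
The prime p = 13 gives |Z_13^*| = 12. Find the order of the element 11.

12

The order of 11 must divide p − 1 = 12 = 2^2 · 3.
Divisors: 1, 2, 3, 4, 6, 12.
Check each in increasing order: 11^1 ≡ 11;  11^2 ≡ 4;  11^3 ≡ 5;  11^4 ≡ 3;  11^6 ≡ 12;  11^12 ≡ 1.
Smallest exponent giving 1 is 12.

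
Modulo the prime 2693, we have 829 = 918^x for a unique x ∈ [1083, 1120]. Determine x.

Compute 918^1083 mod 2693 = 1490, then multiply by 918 repeatedly:
  918^1083=1490  918^1084=2469  918^1085=1729  918^1086=1045  918^1087=602
  918^1088=571  918^1089=1736  918^1090=2085  918^1091=2000  918^1092=2067
  918^1093=1634  918^1094=11  918^1095=2019  918^1096=658  918^1097=812
  918^1098=2148  918^1099=588  918^1100=1184  918^1101=1633  918^1102=1786
  918^1103=2204  918^1104=829
Found 829 at exponent 1104.

1104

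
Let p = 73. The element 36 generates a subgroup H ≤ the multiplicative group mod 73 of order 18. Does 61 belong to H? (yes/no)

61 ∈ ⟨36⟩ iff 61^18 ≡ 1 (mod 73), since |⟨36⟩| = 18.
61^18 mod 73 = 72.
Since 72 ≠ 1, 61 does not lie in the subgroup.

no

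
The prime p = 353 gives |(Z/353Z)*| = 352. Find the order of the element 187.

11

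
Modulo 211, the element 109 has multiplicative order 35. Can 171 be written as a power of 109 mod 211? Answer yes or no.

171 ∈ ⟨109⟩ iff 171^35 ≡ 1 (mod 211), since |⟨109⟩| = 35.
171^35 mod 211 = 1.
Since 1 = 1, 171 lies in the subgroup.

yes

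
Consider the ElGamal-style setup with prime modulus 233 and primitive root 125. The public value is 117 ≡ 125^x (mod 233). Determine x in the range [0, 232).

80

Baby-step giant-step with m = ceil(sqrt(232)) = 16.
Baby table (125^j mod 233 for j=0..15):
  0:1  1:125  2:14  3:119  4:196  5:35  6:181  7:24
  8:204  9:103  10:60  11:44  12:141  13:150  14:110  15:3
Giant step factor: 125^(-16) ≡ 64 (mod 233).
Scan 117·64^i mod 233 for i = 0, 1, …:
  i=0: 117   i=1: 32   i=2: 184   i=3: 126
  i=4: 142   i=5: 1
Match at i=5, j=0: x = 5·16 + 0 = 80.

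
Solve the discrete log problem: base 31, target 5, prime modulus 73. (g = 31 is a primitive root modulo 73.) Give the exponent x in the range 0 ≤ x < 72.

59

Baby-step giant-step with m = ceil(sqrt(72)) = 9.
Baby table (31^j mod 73 for j=0..8):
  0:1  1:31  2:12  3:7  4:71  5:11  6:49  7:59
  8:4
Giant step factor: 31^(-9) ≡ 63 (mod 73).
Scan 5·63^i mod 73 for i = 0, 1, …:
  i=0: 5   i=1: 23   i=2: 62   i=3: 37
  i=4: 68   i=5: 50   i=6: 11
Match at i=6, j=5: x = 6·9 + 5 = 59.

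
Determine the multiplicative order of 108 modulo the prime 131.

The order of 108 must divide p − 1 = 130 = 2 · 5 · 13.
Divisors: 1, 2, 5, 10, 13, 26, 65, 130.
Check each in increasing order: 108^1 ≡ 108;  108^2 ≡ 5;  108^5 ≡ 80;  108^10 ≡ 112;  108^13 ≡ 89;  108^26 ≡ 61;  108^65 ≡ 1.
Smallest exponent giving 1 is 65.

65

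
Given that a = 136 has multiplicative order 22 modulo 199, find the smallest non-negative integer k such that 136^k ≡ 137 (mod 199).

Successive powers of 136 modulo 199:
  136^0=1  136^1=136  136^2=188  136^3=96  136^4=121  136^5=138
  136^6=62  136^7=74  136^8=114  136^9=181  136^10=139  136^11=198
  136^12=63  136^13=11  136^14=103  136^15=78  136^16=61  136^17=137
So 136^17 ≡ 137 (mod 199), giving k = 17.

17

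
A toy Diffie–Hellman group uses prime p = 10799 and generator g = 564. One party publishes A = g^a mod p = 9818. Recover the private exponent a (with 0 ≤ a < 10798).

6220

Baby-step giant-step with m = ceil(sqrt(10798)) = 104.
Baby table (564^j mod 10799 for j=0..103):
  0:1  1:564  2:4925  3:2357  4:1071  5:10099  6:4763  7:8180
  8:2347  9:6230  10:4045  11:2791  12:8269  13:9347  14:1796  15:8637
  16:919  17:10763  18:1294  19:6283  20:1540  21:4640  22:3602  23:1316
  24:7892  25:1900  26:2499  27:5566  28:7514  29:4688  30:9076  31:138
  32:2239  33:10112  34:1296  35:7411  36:591  37:9354  38:5744  39:10715
  40:6619  41:7461  42:7193  43:7227  44:4805  45:10270  46:4016  47:8033
  48:5831  49:5788  50:3134  51:7339  52:3179  53:322  54:8824  55:9196
  56:3024  57:10093  58:1379  59:228  60:9803  61:10603  62:8245  63:6610
  64:2385  65:6064  66:7612  67:5965  68:5771  69:4345  70:10006  71:6306
  72:3713  73:9925  74:3818  75:4351  76:2591  77:3459  78:7056  79:5552
  80:10417  81:532  82:8475  83:6742  84:1240  85:8224  86:5565  87:6950
  88:10562  89:6719  90:9866  91:2939  92:5349  93:3915  94:5064  95:5160
  96:5309  97:2953  98:2446  99:8071  100:5665  101:9355  102:6308  103:4841
Giant step factor: 564^(-104) ≡ 8779 (mod 10799).
Scan 9818·8779^i mod 10799 for i = 0, 1, …:
  i=0: 9818   i=1: 5403   i=2: 3729   i=3: 5122
  i=4: 9801   i=5: 7346   i=6: 9705   i=7: 6884
  i=8: 3432   i=9: 318     …   i=58: 7270
  i=59: 1240
Match at i=59, j=84: a = 59·104 + 84 = 6220.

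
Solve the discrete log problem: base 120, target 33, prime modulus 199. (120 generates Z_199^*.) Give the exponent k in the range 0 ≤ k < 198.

Baby-step giant-step with m = ceil(sqrt(198)) = 15.
Baby table (120^j mod 199 for j=0..14):
  0:1  1:120  2:72  3:83  4:10  5:6  6:123  7:34
  8:100  9:60  10:36  11:141  12:5  13:3  14:161
Giant step factor: 120^(-15) ≡ 82 (mod 199).
Scan 33·82^i mod 199 for i = 0, 1, …:
  i=0: 33   i=1: 119   i=2: 7   i=3: 176
  i=4: 104   i=5: 170   i=6: 10
Match at i=6, j=4: k = 6·15 + 4 = 94.

94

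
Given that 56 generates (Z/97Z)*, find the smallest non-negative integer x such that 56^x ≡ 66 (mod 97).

70

Baby-step giant-step with m = ceil(sqrt(96)) = 10.
Baby table (56^j mod 97 for j=0..9):
  0:1  1:56  2:32  3:46  4:54  5:17  6:79  7:59
  8:6  9:45
Giant step factor: 56^(-10) ≡ 48 (mod 97).
Scan 66·48^i mod 97 for i = 0, 1, …:
  i=0: 66   i=1: 64   i=2: 65   i=3: 16
  i=4: 89   i=5: 4   i=6: 95   i=7: 1
Match at i=7, j=0: x = 7·10 + 0 = 70.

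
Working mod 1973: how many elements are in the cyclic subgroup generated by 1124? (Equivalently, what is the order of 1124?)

The order of 1124 must divide p − 1 = 1972 = 2^2 · 17 · 29.
Divisors: 1, 2, 4, 17, 29, 34, 58, 68, 116, 493, 986, 1972.
Check each in increasing order: 1124^1 ≡ 1124;  1124^2 ≡ 656;  1124^4 ≡ 222;  1124^17 ≡ 1283;  1124^29 ≡ 321;  1124^34 ≡ 607;  1124^58 ≡ 445;  1124^68 ≡ 1471;  1124^116 ≡ 725;  1124^493 ≡ 1714;  1124^986 ≡ 1972;  1124^1972 ≡ 1.
Smallest exponent giving 1 is 1972.

1972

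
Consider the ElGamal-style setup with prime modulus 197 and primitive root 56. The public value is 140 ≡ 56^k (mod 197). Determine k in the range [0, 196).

45

Baby-step giant-step with m = ceil(sqrt(196)) = 14.
Baby table (56^j mod 197 for j=0..13):
  0:1  1:56  2:181  3:89  4:59  5:152  6:41  7:129
  8:132  9:103  10:55  11:125  12:105  13:167
Giant step factor: 56^(-14) ≡ 161 (mod 197).
Scan 140·161^i mod 197 for i = 0, 1, …:
  i=0: 140   i=1: 82   i=2: 3   i=3: 89
Match at i=3, j=3: k = 3·14 + 3 = 45.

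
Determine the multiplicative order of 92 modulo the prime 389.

The order of 92 must divide p − 1 = 388 = 2^2 · 97.
Divisors: 1, 2, 4, 97, 194, 388.
Check each in increasing order: 92^1 ≡ 92;  92^2 ≡ 295;  92^4 ≡ 278;  92^97 ≡ 274;  92^194 ≡ 388;  92^388 ≡ 1.
Smallest exponent giving 1 is 388.

388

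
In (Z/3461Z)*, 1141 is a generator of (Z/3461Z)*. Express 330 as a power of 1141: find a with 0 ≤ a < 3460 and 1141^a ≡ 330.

793

Baby-step giant-step with m = ceil(sqrt(3460)) = 59.
Baby table (1141^j mod 3461 for j=0..58):
  0:1  1:1141  2:545  3:2326  4:2840  5:944  6:733  7:2252
  8:1470  9:2146  10:1659  11:3213  12:834  13:3280  14:1139  15:1724
  16:1236  17:1649  18:2186  19:2306  20:786  21:427  22:2667  23:828
  24:3356  25:1330  26:1612  27:1501  28:2907  29:1249  30:2638  31:2349
  32:1395  33:3096  34:2316  35:1813  36:2416  37:1700  38:1540  39:2413
  40:1738  41:3366  42:2357  43:140  44:534  45:158  46:306  47:3046
  48:642  49:2251  50:329  51:1601  52:2794  53:373  54:3351  55:2547
  56:2348  57:254  58:2551
Giant step factor: 1141^(-59) ≡ 346 (mod 3461).
Scan 330·346^i mod 3461 for i = 0, 1, …:
  i=0: 330   i=1: 3428   i=2: 2426   i=3: 1834
  i=4: 1201   i=5: 226   i=6: 2054   i=7: 1179
  i=8: 2997   i=9: 2123   i=10: 826   i=11: 1994
  i=12: 1185   i=13: 1612
Match at i=13, j=26: a = 13·59 + 26 = 793.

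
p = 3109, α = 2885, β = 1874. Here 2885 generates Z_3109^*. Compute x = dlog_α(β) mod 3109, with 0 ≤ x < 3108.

2310

Baby-step giant-step with m = ceil(sqrt(3108)) = 56.
Baby table (2885^j mod 3109 for j=0..55):
  0:1  1:2885  2:432  3:2720  4:84  5:2947  6:2089  7:1523
  8:838  9:1937  10:1372  11:463  12:1994  13:1040  14:215  15:1584
  16:2719  17:308  18:2515  19:2478  20:1439  21:1000  22:2957  23:2958
  24:2734  25:57  26:2777  27:2861  28:2699  29:1679  30:93  31:931
  32:2868  33:1131  34:1594  35:479  36:1519  37:1734  38:209  39:2928
  40:127  41:2642  42:2011  43:341  44:1341  45:1189  46:1038  47:663
  48:720  49:388  50:140  51:2839  52:1409  53:1502  54:2433  55:2192
Giant step factor: 2885^(-56) ≡ 1293 (mod 3109).
Scan 1874·1293^i mod 3109 for i = 0, 1, …:
  i=0: 1874   i=1: 1171   i=2: 20   i=3: 988
  i=4: 2794   i=5: 3093   i=6: 1075   i=7: 252
  i=8: 2500   i=9: 2249     …   i=40: 2484
  i=41: 215
Match at i=41, j=14: x = 41·56 + 14 = 2310.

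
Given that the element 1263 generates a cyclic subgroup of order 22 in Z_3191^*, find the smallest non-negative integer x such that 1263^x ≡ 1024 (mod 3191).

6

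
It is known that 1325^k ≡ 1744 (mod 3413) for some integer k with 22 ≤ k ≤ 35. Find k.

24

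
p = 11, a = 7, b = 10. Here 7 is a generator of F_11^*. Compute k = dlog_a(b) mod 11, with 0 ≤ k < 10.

5

Successive powers of 7 modulo 11:
  7^0=1  7^1=7  7^2=5  7^3=2  7^4=3  7^5=10
So 7^5 ≡ 10 (mod 11), giving k = 5.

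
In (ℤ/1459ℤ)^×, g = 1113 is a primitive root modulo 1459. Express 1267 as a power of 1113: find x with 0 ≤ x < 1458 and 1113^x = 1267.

526

Baby-step giant-step with m = ceil(sqrt(1458)) = 39.
Baby table (1113^j mod 1459 for j=0..38):
  0:1  1:1113  2:78  3:733  4:248  5:273  6:377  7:868
  8:226  9:590  10:120  11:791  12:606  13:420  14:580  15:662
  16:11  17:571  18:858  19:768  20:1269  21:85  22:1229  23:794
  24:1027  25:654  26:1320  27:1406  28:830  29:243  30:544  31:1446
  32:121  33:445  34:684  35:1153  36:828  37:935  38:388
Giant step factor: 1113^(-39) ≡ 1386 (mod 1459).
Scan 1267·1386^i mod 1459 for i = 0, 1, …:
  i=0: 1267   i=1: 885   i=2: 1050   i=3: 677
  i=4: 185   i=5: 1085   i=6: 1040   i=7: 1407
  i=8: 878   i=9: 102   i=10: 1308   i=11: 810
  i=12: 689   i=13: 768
Match at i=13, j=19: x = 13·39 + 19 = 526.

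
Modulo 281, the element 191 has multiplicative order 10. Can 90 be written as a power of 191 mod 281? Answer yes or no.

⟨191⟩ has order 10; its elements mod 281 are {1, 49, 86, 90, 128, 153, 191, 195, 232, 280}.
90 is in this set.

yes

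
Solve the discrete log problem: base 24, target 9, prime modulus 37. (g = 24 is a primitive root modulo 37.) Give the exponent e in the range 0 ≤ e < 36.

8

Successive powers of 24 modulo 37:
  24^0=1  24^1=24  24^2=21  24^3=23  24^4=34  24^5=2
  24^6=11  24^7=5  24^8=9
So 24^8 ≡ 9 (mod 37), giving e = 8.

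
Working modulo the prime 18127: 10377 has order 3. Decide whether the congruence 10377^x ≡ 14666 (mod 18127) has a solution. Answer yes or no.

14666 ∈ ⟨10377⟩ iff 14666^3 ≡ 1 (mod 18127), since |⟨10377⟩| = 3.
14666^3 mod 18127 = 2328.
Since 2328 ≠ 1, 14666 does not lie in the subgroup.

no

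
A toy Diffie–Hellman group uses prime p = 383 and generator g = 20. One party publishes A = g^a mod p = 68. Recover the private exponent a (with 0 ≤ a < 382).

Baby-step giant-step with m = ceil(sqrt(382)) = 20.
Baby table (20^j mod 383 for j=0..19):
  0:1  1:20  2:17  3:340  4:289  5:35  6:317  7:212
  8:27  9:157  10:76  11:371  12:143  13:179  14:133  15:362
  16:346  17:26  18:137  19:59
Giant step factor: 20^(-20) ≡ 173 (mod 383).
Scan 68·173^i mod 383 for i = 0, 1, …:
  i=0: 68   i=1: 274   i=2: 293   i=3: 133
Match at i=3, j=14: a = 3·20 + 14 = 74.

74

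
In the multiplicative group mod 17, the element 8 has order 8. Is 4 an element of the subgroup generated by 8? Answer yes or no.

yes

⟨8⟩ has order 8; its elements mod 17 are {1, 2, 4, 8, 9, 13, 15, 16}.
4 is in this set.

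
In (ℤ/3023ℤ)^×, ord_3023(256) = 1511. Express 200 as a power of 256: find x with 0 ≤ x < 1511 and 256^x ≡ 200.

1438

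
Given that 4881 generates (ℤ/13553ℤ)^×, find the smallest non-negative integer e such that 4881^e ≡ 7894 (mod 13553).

8438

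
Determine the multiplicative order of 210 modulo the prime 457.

152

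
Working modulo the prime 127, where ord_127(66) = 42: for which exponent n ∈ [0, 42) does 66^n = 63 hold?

33

Baby-step giant-step with m = ceil(sqrt(42)) = 7.
Baby table (66^j mod 127 for j=0..6):
  0:1  1:66  2:38  3:95  4:47  5:54  6:8
Giant step factor: 66^(-7) ≡ 108 (mod 127).
Scan 63·108^i mod 127 for i = 0, 1, …:
  i=0: 63   i=1: 73   i=2: 10   i=3: 64
  i=4: 54
Match at i=4, j=5: n = 4·7 + 5 = 33.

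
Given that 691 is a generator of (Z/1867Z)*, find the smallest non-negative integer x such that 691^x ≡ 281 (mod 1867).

Baby-step giant-step with m = ceil(sqrt(1866)) = 44.
Baby table (691^j mod 1867 for j=0..43):
  0:1  1:691  2:1396  3:1264  4:1535  5:229  6:1411  7:427
  8:71  9:519  10:165  11:128  12:699  13:1323  14:1230  15:445
  16:1307  17:1376  18:513  19:1620  20:1087  21:583  22:1448  23:1723
  24:1314  25:612  26:950  27:1133  28:630  29:319  30:123  31:978
  32:1811  33:511  34:238  35:162  36:1789  37:245  38:1265  39:359
  40:1625  41:808  42:95  43:300
Giant step factor: 691^(-44) ≡ 326 (mod 1867).
Scan 281·326^i mod 1867 for i = 0, 1, …:
  i=0: 281   i=1: 123
Match at i=1, j=30: x = 1·44 + 30 = 74.

74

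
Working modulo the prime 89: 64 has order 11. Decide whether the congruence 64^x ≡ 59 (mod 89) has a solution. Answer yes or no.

no

59 ∈ ⟨64⟩ iff 59^11 ≡ 1 (mod 89), since |⟨64⟩| = 11.
59^11 mod 89 = 12.
Since 12 ≠ 1, 59 does not lie in the subgroup.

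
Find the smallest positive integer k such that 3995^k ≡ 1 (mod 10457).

The order of 3995 must divide p − 1 = 10456 = 2^3 · 1307.
Divisors: 1, 2, 4, 8, 1307, 2614, 5228, 10456.
Check each in increasing order: 3995^1 ≡ 3995;  3995^2 ≡ 2643;  3995^4 ≡ 173;  3995^8 ≡ 9015;  3995^1307 ≡ 10456;  3995^2614 ≡ 1.
Smallest exponent giving 1 is 2614.

2614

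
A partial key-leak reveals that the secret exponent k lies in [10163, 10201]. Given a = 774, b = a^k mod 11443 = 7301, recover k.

Compute 774^10163 mod 11443 = 537, then multiply by 774 repeatedly:
  774^10163=537  774^10164=3690  774^10165=6753  774^10166=8814  774^10167=2008
  774^10168=9387  774^10169=10676  774^10170=1378  774^10171=2373  774^10172=5822
  774^10173=9129  774^10174=5515  774^10175=371  774^10176=1079  774^10177=11250
  774^10178=10820  774^10179=9847  774^10180=540  774^10181=6012  774^10182=7430
  774^10183=6434  774^10184=2211  774^10185=6307  774^10186=6900  774^10187=8162
  774^10188=852  774^10189=7197  774^10190=9180  774^10191=10660  774^10192=437
  774^10193=6391  774^10194=3258  774^10195=4232  774^10196=2870  774^10197=1438
  774^10198=3041  774^10199=7919  774^10200=7301
Found 7301 at exponent 10200.

10200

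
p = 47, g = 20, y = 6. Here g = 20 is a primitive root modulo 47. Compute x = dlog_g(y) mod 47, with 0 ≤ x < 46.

6

Successive powers of 20 modulo 47:
  20^0=1  20^1=20  20^2=24  20^3=10  20^4=12  20^5=5
  20^6=6
So 20^6 ≡ 6 (mod 47), giving x = 6.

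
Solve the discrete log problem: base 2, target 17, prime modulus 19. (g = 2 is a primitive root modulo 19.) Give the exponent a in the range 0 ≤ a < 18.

10

Successive powers of 2 modulo 19:
  2^0=1  2^1=2  2^2=4  2^3=8  2^4=16  2^5=13
  2^6=7  2^7=14  2^8=9  2^9=18  2^10=17
So 2^10 ≡ 17 (mod 19), giving a = 10.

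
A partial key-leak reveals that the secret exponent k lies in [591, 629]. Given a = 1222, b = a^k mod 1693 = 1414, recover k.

610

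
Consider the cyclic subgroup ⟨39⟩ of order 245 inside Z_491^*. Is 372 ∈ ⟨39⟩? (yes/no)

yes

372 ∈ ⟨39⟩ iff 372^245 ≡ 1 (mod 491), since |⟨39⟩| = 245.
372^245 mod 491 = 1.
Since 1 = 1, 372 lies in the subgroup.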